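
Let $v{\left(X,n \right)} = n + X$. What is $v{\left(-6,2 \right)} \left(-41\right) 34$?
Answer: $5576$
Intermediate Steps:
$v{\left(X,n \right)} = X + n$
$v{\left(-6,2 \right)} \left(-41\right) 34 = \left(-6 + 2\right) \left(-41\right) 34 = \left(-4\right) \left(-41\right) 34 = 164 \cdot 34 = 5576$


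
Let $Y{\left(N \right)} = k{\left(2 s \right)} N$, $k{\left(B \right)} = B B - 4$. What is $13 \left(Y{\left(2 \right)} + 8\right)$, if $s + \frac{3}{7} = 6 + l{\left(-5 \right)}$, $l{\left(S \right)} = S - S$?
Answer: $\frac{158184}{49} \approx 3228.2$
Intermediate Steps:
$l{\left(S \right)} = 0$
$s = \frac{39}{7}$ ($s = - \frac{3}{7} + \left(6 + 0\right) = - \frac{3}{7} + 6 = \frac{39}{7} \approx 5.5714$)
$k{\left(B \right)} = -4 + B^{2}$ ($k{\left(B \right)} = B^{2} - 4 = -4 + B^{2}$)
$Y{\left(N \right)} = \frac{5888 N}{49}$ ($Y{\left(N \right)} = \left(-4 + \left(2 \cdot \frac{39}{7}\right)^{2}\right) N = \left(-4 + \left(\frac{78}{7}\right)^{2}\right) N = \left(-4 + \frac{6084}{49}\right) N = \frac{5888 N}{49}$)
$13 \left(Y{\left(2 \right)} + 8\right) = 13 \left(\frac{5888}{49} \cdot 2 + 8\right) = 13 \left(\frac{11776}{49} + 8\right) = 13 \cdot \frac{12168}{49} = \frac{158184}{49}$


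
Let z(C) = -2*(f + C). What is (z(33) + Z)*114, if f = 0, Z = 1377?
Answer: 149454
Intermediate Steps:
z(C) = -2*C (z(C) = -2*(0 + C) = -2*C)
(z(33) + Z)*114 = (-2*33 + 1377)*114 = (-66 + 1377)*114 = 1311*114 = 149454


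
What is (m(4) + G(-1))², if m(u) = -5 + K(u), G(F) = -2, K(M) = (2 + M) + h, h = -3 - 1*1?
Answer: 25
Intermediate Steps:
h = -4 (h = -3 - 1 = -4)
K(M) = -2 + M (K(M) = (2 + M) - 4 = -2 + M)
m(u) = -7 + u (m(u) = -5 + (-2 + u) = -7 + u)
(m(4) + G(-1))² = ((-7 + 4) - 2)² = (-3 - 2)² = (-5)² = 25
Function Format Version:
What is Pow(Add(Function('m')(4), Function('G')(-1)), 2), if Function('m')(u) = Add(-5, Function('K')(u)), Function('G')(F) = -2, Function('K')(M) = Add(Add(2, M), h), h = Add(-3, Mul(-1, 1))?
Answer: 25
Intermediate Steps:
h = -4 (h = Add(-3, -1) = -4)
Function('K')(M) = Add(-2, M) (Function('K')(M) = Add(Add(2, M), -4) = Add(-2, M))
Function('m')(u) = Add(-7, u) (Function('m')(u) = Add(-5, Add(-2, u)) = Add(-7, u))
Pow(Add(Function('m')(4), Function('G')(-1)), 2) = Pow(Add(Add(-7, 4), -2), 2) = Pow(Add(-3, -2), 2) = Pow(-5, 2) = 25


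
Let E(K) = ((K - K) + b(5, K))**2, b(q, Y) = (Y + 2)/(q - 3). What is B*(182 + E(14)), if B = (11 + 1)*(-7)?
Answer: -20664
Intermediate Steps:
b(q, Y) = (2 + Y)/(-3 + q)
B = -84 (B = 12*(-7) = -84)
E(K) = (1 + K/2)**2 (E(K) = ((K - K) + (2 + K)/(-3 + 5))**2 = (0 + (2 + K)/2)**2 = (0 + (1 + K/2))**2 = (1 + K/2)**2)
B*(182 + E(14)) = -84*(182 + (2 + 14)**2/4) = -84*(182 + (1/4)*16**2) = -84*(182 + (1/4)*256) = -84*(182 + 64) = -84*246 = -20664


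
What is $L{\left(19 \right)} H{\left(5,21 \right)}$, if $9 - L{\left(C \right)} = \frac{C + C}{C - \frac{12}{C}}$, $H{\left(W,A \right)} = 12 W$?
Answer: $\frac{145140}{349} \approx 415.87$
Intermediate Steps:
$L{\left(C \right)} = 9 - \frac{2 C}{C - \frac{12}{C}}$ ($L{\left(C \right)} = 9 - \frac{C + C}{C - \frac{12}{C}} = 9 - \frac{2 C}{C - \frac{12}{C}}$)
$L{\left(19 \right)} H{\left(5,21 \right)} = \frac{-108 + 7 \cdot 19^{2}}{-12 + 19^{2}} \cdot 12 \cdot 5 = \frac{-108 + 7 \cdot 361}{-12 + 361} \cdot 60 = \frac{-108 + 2527}{349} \cdot 60 = \frac{1}{349} \cdot 2419 \cdot 60 = \frac{2419}{349} \cdot 60 = \frac{145140}{349}$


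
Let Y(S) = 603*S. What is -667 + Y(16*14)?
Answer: 134405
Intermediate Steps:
-667 + Y(16*14) = -667 + 603*(16*14) = -667 + 603*224 = -667 + 135072 = 134405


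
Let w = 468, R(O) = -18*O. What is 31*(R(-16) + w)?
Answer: 23436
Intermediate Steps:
31*(R(-16) + w) = 31*(-18*(-16) + 468) = 31*(288 + 468) = 31*756 = 23436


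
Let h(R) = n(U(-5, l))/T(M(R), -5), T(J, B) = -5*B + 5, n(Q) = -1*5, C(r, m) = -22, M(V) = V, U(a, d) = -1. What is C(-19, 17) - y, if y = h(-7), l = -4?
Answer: -131/6 ≈ -21.833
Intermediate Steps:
n(Q) = -5
T(J, B) = 5 - 5*B
h(R) = -1/6 (h(R) = -5/(5 - 5*(-5)) = -5/(5 + 25) = -5/30 = -5*1/30 = -1/6)
y = -1/6 ≈ -0.16667
C(-19, 17) - y = -22 - 1*(-1/6) = -22 + 1/6 = -131/6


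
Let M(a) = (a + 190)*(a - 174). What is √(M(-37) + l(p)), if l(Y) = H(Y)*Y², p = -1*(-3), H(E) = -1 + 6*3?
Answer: 3*I*√3570 ≈ 179.25*I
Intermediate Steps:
H(E) = 17 (H(E) = -1 + 18 = 17)
p = 3
l(Y) = 17*Y²
M(a) = (-174 + a)*(190 + a) (M(a) = (190 + a)*(-174 + a) = (-174 + a)*(190 + a))
√(M(-37) + l(p)) = √((-33060 + (-37)² + 16*(-37)) + 17*3²) = √((-33060 + 1369 - 592) + 17*9) = √(-32283 + 153) = √(-32130) = 3*I*√3570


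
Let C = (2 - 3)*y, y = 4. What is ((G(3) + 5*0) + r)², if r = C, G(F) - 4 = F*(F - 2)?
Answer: 9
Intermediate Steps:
G(F) = 4 + F*(-2 + F) (G(F) = 4 + F*(F - 2) = 4 + F*(-2 + F))
C = -4 (C = (2 - 3)*4 = -1*4 = -4)
r = -4
((G(3) + 5*0) + r)² = (((4 + 3² - 2*3) + 5*0) - 4)² = (((4 + 9 - 6) + 0) - 4)² = ((7 + 0) - 4)² = (7 - 4)² = 3² = 9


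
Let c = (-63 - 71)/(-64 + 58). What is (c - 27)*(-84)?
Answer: 392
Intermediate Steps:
c = 67/3 (c = -134/(-6) = -134*(-1/6) = 67/3 ≈ 22.333)
(c - 27)*(-84) = (67/3 - 27)*(-84) = -14/3*(-84) = 392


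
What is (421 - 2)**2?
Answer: 175561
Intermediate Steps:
(421 - 2)**2 = 419**2 = 175561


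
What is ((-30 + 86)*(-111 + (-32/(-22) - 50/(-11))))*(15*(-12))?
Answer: 1058400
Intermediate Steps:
((-30 + 86)*(-111 + (-32/(-22) - 50/(-11))))*(15*(-12)) = (56*(-111 + (-32*(-1/22) - 50*(-1/11))))*(-180) = (56*(-111 + (16/11 + 50/11)))*(-180) = (56*(-111 + 6))*(-180) = (56*(-105))*(-180) = -5880*(-180) = 1058400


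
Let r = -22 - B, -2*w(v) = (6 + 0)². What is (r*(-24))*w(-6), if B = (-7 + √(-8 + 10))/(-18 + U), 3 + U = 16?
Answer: -50544/5 + 432*√2/5 ≈ -9986.6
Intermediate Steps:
U = 13 (U = -3 + 16 = 13)
w(v) = -18 (w(v) = -(6 + 0)²/2 = -½*6² = -½*36 = -18)
B = 7/5 - √2/5 (B = (-7 + √(-8 + 10))/(-18 + 13) = (-7 + √2)/(-5) = (-7 + √2)*(-⅕) = 7/5 - √2/5 ≈ 1.1172)
r = -117/5 + √2/5 (r = -22 - (7/5 - √2/5) = -22 + (-7/5 + √2/5) = -117/5 + √2/5 ≈ -23.117)
(r*(-24))*w(-6) = ((-117/5 + √2/5)*(-24))*(-18) = (2808/5 - 24*√2/5)*(-18) = -50544/5 + 432*√2/5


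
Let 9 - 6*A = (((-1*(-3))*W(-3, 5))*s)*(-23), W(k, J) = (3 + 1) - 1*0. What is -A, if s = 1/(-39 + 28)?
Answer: 59/22 ≈ 2.6818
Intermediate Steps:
W(k, J) = 4 (W(k, J) = 4 + 0 = 4)
s = -1/11 (s = 1/(-11) = -1/11 ≈ -0.090909)
A = -59/22 (A = 3/2 - (-1*(-3)*4)*(-1/11)*(-23)/6 = 3/2 - (3*4)*(-1/11)*(-23)/6 = 3/2 - 12*(-1/11)*(-23)/6 = 3/2 - (-2)*(-23)/11 = 3/2 - ⅙*276/11 = 3/2 - 46/11 = -59/22 ≈ -2.6818)
-A = -1*(-59/22) = 59/22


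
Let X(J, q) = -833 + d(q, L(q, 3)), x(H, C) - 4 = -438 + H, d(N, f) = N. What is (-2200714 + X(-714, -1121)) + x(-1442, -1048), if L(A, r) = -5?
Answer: -2204544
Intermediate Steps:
x(H, C) = -434 + H (x(H, C) = 4 + (-438 + H) = -434 + H)
X(J, q) = -833 + q
(-2200714 + X(-714, -1121)) + x(-1442, -1048) = (-2200714 + (-833 - 1121)) + (-434 - 1442) = (-2200714 - 1954) - 1876 = -2202668 - 1876 = -2204544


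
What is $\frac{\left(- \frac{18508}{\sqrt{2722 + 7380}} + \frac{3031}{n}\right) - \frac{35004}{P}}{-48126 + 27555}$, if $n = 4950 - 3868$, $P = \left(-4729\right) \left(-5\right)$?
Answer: $- \frac{33793667}{526286201190} + \frac{9254 \sqrt{10102}}{103904121} \approx 0.0088874$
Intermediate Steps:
$P = 23645$
$n = 1082$ ($n = 4950 - 3868 = 1082$)
$\frac{\left(- \frac{18508}{\sqrt{2722 + 7380}} + \frac{3031}{n}\right) - \frac{35004}{P}}{-48126 + 27555} = \frac{\left(- \frac{18508}{\sqrt{2722 + 7380}} + \frac{3031}{1082}\right) - \frac{35004}{23645}}{-48126 + 27555} = \frac{\left(- \frac{18508}{\sqrt{10102}} + 3031 \cdot \frac{1}{1082}\right) - \frac{35004}{23645}}{-20571} = \left(\left(- 18508 \frac{\sqrt{10102}}{10102} + \frac{3031}{1082}\right) - \frac{35004}{23645}\right) \left(- \frac{1}{20571}\right) = \left(\left(- \frac{9254 \sqrt{10102}}{5051} + \frac{3031}{1082}\right) - \frac{35004}{23645}\right) \left(- \frac{1}{20571}\right) = \left(\left(\frac{3031}{1082} - \frac{9254 \sqrt{10102}}{5051}\right) - \frac{35004}{23645}\right) \left(- \frac{1}{20571}\right) = \left(\frac{33793667}{25583890} - \frac{9254 \sqrt{10102}}{5051}\right) \left(- \frac{1}{20571}\right) = - \frac{33793667}{526286201190} + \frac{9254 \sqrt{10102}}{103904121}$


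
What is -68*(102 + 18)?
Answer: -8160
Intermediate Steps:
-68*(102 + 18) = -68*120 = -8160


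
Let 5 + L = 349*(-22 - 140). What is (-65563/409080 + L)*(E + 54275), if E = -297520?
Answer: 1125284256869947/81816 ≈ 1.3754e+10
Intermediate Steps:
L = -56543 (L = -5 + 349*(-22 - 140) = -5 + 349*(-162) = -5 - 56538 = -56543)
(-65563/409080 + L)*(E + 54275) = (-65563/409080 - 56543)*(-297520 + 54275) = (-65563*1/409080 - 56543)*(-243245) = (-65563/409080 - 56543)*(-243245) = -23130676003/409080*(-243245) = 1125284256869947/81816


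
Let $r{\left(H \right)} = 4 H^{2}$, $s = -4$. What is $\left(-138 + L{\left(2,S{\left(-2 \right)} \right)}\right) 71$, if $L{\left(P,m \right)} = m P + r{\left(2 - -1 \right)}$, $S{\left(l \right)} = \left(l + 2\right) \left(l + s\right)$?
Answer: $-7242$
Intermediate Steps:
$S{\left(l \right)} = \left(-4 + l\right) \left(2 + l\right)$ ($S{\left(l \right)} = \left(l + 2\right) \left(l - 4\right) = \left(2 + l\right) \left(-4 + l\right) = \left(-4 + l\right) \left(2 + l\right)$)
$L{\left(P,m \right)} = 36 + P m$ ($L{\left(P,m \right)} = m P + 4 \left(2 - -1\right)^{2} = P m + 4 \left(2 + 1\right)^{2} = P m + 4 \cdot 3^{2} = P m + 4 \cdot 9 = P m + 36 = 36 + P m$)
$\left(-138 + L{\left(2,S{\left(-2 \right)} \right)}\right) 71 = \left(-138 + \left(36 + 2 \left(-8 + \left(-2\right)^{2} - -4\right)\right)\right) 71 = \left(-138 + \left(36 + 2 \left(-8 + 4 + 4\right)\right)\right) 71 = \left(-138 + \left(36 + 2 \cdot 0\right)\right) 71 = \left(-138 + \left(36 + 0\right)\right) 71 = \left(-138 + 36\right) 71 = \left(-102\right) 71 = -7242$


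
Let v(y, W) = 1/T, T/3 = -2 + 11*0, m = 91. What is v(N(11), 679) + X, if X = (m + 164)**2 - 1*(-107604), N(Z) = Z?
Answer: 1035773/6 ≈ 1.7263e+5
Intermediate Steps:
T = -6 (T = 3*(-2 + 11*0) = 3*(-2 + 0) = 3*(-2) = -6)
X = 172629 (X = (91 + 164)**2 - 1*(-107604) = 255**2 + 107604 = 65025 + 107604 = 172629)
v(y, W) = -1/6 (v(y, W) = 1/(-6) = -1/6)
v(N(11), 679) + X = -1/6 + 172629 = 1035773/6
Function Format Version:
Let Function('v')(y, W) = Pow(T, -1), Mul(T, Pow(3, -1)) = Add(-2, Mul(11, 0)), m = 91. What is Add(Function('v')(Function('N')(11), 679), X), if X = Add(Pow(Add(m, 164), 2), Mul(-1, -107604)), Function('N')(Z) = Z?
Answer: Rational(1035773, 6) ≈ 1.7263e+5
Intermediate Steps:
T = -6 (T = Mul(3, Add(-2, Mul(11, 0))) = Mul(3, Add(-2, 0)) = Mul(3, -2) = -6)
X = 172629 (X = Add(Pow(Add(91, 164), 2), Mul(-1, -107604)) = Add(Pow(255, 2), 107604) = Add(65025, 107604) = 172629)
Function('v')(y, W) = Rational(-1, 6) (Function('v')(y, W) = Pow(-6, -1) = Rational(-1, 6))
Add(Function('v')(Function('N')(11), 679), X) = Add(Rational(-1, 6), 172629) = Rational(1035773, 6)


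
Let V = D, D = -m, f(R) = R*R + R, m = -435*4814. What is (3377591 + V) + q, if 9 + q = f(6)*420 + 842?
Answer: 5490154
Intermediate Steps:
m = -2094090
f(R) = R + R² (f(R) = R² + R = R + R²)
q = 18473 (q = -9 + ((6*(1 + 6))*420 + 842) = -9 + ((6*7)*420 + 842) = -9 + (42*420 + 842) = -9 + (17640 + 842) = -9 + 18482 = 18473)
D = 2094090 (D = -1*(-2094090) = 2094090)
V = 2094090
(3377591 + V) + q = (3377591 + 2094090) + 18473 = 5471681 + 18473 = 5490154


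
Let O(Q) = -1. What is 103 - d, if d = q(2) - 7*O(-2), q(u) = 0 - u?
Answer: 98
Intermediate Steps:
q(u) = -u
d = 5 (d = -1*2 - 7*(-1) = -2 + 7 = 5)
103 - d = 103 - 1*5 = 103 - 5 = 98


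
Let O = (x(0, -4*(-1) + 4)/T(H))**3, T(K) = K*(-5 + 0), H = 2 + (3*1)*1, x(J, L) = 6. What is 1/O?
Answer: -15625/216 ≈ -72.338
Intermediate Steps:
H = 5 (H = 2 + 3*1 = 2 + 3 = 5)
T(K) = -5*K (T(K) = K*(-5) = -5*K)
O = -216/15625 (O = (6/((-5*5)))**3 = (6/(-25))**3 = (6*(-1/25))**3 = (-6/25)**3 = -216/15625 ≈ -0.013824)
1/O = 1/(-216/15625) = -15625/216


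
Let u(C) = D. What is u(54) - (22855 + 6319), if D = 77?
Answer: -29097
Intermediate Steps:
u(C) = 77
u(54) - (22855 + 6319) = 77 - (22855 + 6319) = 77 - 1*29174 = 77 - 29174 = -29097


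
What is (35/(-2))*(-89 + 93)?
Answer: -70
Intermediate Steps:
(35/(-2))*(-89 + 93) = (35*(-½))*4 = -35/2*4 = -70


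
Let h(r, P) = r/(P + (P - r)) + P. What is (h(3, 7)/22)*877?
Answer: 35080/121 ≈ 289.92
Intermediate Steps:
h(r, P) = P + r/(-r + 2*P) (h(r, P) = r/(-r + 2*P) + P = P + r/(-r + 2*P))
(h(3, 7)/22)*877 = (((3 + 2*7² - 1*7*3)/(-1*3 + 2*7))/22)*877 = (((3 + 2*49 - 21)/(-3 + 14))*(1/22))*877 = (((3 + 98 - 21)/11)*(1/22))*877 = (((1/11)*80)*(1/22))*877 = ((80/11)*(1/22))*877 = (40/121)*877 = 35080/121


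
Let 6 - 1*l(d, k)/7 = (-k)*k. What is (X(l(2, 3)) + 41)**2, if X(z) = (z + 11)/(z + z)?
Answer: 19035769/11025 ≈ 1726.6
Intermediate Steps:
l(d, k) = 42 + 7*k**2 (l(d, k) = 42 - 7*(-k)*k = 42 - (-7)*k**2 = 42 + 7*k**2)
X(z) = (11 + z)/(2*z) (X(z) = (11 + z)/((2*z)) = (11 + z)*(1/(2*z)) = (11 + z)/(2*z))
(X(l(2, 3)) + 41)**2 = ((11 + (42 + 7*3**2))/(2*(42 + 7*3**2)) + 41)**2 = ((11 + (42 + 7*9))/(2*(42 + 7*9)) + 41)**2 = ((11 + (42 + 63))/(2*(42 + 63)) + 41)**2 = ((1/2)*(11 + 105)/105 + 41)**2 = ((1/2)*(1/105)*116 + 41)**2 = (58/105 + 41)**2 = (4363/105)**2 = 19035769/11025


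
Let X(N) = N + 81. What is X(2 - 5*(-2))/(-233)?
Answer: -93/233 ≈ -0.39914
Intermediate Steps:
X(N) = 81 + N
X(2 - 5*(-2))/(-233) = (81 + (2 - 5*(-2)))/(-233) = (81 + (2 + 10))*(-1/233) = (81 + 12)*(-1/233) = 93*(-1/233) = -93/233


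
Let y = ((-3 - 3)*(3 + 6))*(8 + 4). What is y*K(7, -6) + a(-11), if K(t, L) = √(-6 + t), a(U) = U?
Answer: -659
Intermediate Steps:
y = -648 (y = -6*9*12 = -54*12 = -648)
y*K(7, -6) + a(-11) = -648*√(-6 + 7) - 11 = -648*√1 - 11 = -648*1 - 11 = -648 - 11 = -659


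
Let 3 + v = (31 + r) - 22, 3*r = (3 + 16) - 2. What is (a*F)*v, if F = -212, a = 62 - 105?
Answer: 319060/3 ≈ 1.0635e+5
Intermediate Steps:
a = -43
r = 17/3 (r = ((3 + 16) - 2)/3 = (19 - 2)/3 = (⅓)*17 = 17/3 ≈ 5.6667)
v = 35/3 (v = -3 + ((31 + 17/3) - 22) = -3 + (110/3 - 22) = -3 + 44/3 = 35/3 ≈ 11.667)
(a*F)*v = -43*(-212)*(35/3) = 9116*(35/3) = 319060/3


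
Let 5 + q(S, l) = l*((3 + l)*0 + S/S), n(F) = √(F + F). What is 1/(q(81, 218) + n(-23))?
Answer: 213/45415 - I*√46/45415 ≈ 0.0046901 - 0.00014934*I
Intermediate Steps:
n(F) = √2*√F (n(F) = √(2*F) = √2*√F)
q(S, l) = -5 + l (q(S, l) = -5 + l*((3 + l)*0 + S/S) = -5 + l*(0 + 1) = -5 + l*1 = -5 + l)
1/(q(81, 218) + n(-23)) = 1/((-5 + 218) + √2*√(-23)) = 1/(213 + √2*(I*√23)) = 1/(213 + I*√46)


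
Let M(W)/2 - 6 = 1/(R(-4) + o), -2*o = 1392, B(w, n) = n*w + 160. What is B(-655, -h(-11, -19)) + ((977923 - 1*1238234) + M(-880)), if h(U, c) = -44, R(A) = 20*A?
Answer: -112116093/388 ≈ -2.8896e+5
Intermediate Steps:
B(w, n) = 160 + n*w
o = -696 (o = -1/2*1392 = -696)
M(W) = 4655/388 (M(W) = 12 + 2/(20*(-4) - 696) = 12 + 2/(-80 - 696) = 12 + 2/(-776) = 12 + 2*(-1/776) = 12 - 1/388 = 4655/388)
B(-655, -h(-11, -19)) + ((977923 - 1*1238234) + M(-880)) = (160 - 1*(-44)*(-655)) + ((977923 - 1*1238234) + 4655/388) = (160 + 44*(-655)) + ((977923 - 1238234) + 4655/388) = (160 - 28820) + (-260311 + 4655/388) = -28660 - 100996013/388 = -112116093/388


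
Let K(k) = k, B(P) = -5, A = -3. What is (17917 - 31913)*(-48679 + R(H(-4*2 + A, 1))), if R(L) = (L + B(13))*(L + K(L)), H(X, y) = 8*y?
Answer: 680639476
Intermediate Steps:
R(L) = 2*L*(-5 + L) (R(L) = (L - 5)*(L + L) = (-5 + L)*(2*L) = 2*L*(-5 + L))
(17917 - 31913)*(-48679 + R(H(-4*2 + A, 1))) = (17917 - 31913)*(-48679 + 2*(8*1)*(-5 + 8*1)) = -13996*(-48679 + 2*8*(-5 + 8)) = -13996*(-48679 + 2*8*3) = -13996*(-48679 + 48) = -13996*(-48631) = 680639476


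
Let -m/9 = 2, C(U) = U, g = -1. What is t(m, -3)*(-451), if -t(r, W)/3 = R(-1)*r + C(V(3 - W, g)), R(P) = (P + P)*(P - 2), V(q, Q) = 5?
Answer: -139359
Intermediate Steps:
m = -18 (m = -9*2 = -18)
R(P) = 2*P*(-2 + P) (R(P) = (2*P)*(-2 + P) = 2*P*(-2 + P))
t(r, W) = -15 - 18*r (t(r, W) = -3*((2*(-1)*(-2 - 1))*r + 5) = -3*((2*(-1)*(-3))*r + 5) = -3*(6*r + 5) = -3*(5 + 6*r) = -15 - 18*r)
t(m, -3)*(-451) = (-15 - 18*(-18))*(-451) = (-15 + 324)*(-451) = 309*(-451) = -139359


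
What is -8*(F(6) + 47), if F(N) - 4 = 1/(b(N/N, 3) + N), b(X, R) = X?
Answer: -2864/7 ≈ -409.14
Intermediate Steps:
F(N) = 4 + 1/(1 + N) (F(N) = 4 + 1/(N/N + N) = 4 + 1/(1 + N))
-8*(F(6) + 47) = -8*((5 + 4*6)/(1 + 6) + 47) = -8*((5 + 24)/7 + 47) = -8*((⅐)*29 + 47) = -8*(29/7 + 47) = -8*358/7 = -2864/7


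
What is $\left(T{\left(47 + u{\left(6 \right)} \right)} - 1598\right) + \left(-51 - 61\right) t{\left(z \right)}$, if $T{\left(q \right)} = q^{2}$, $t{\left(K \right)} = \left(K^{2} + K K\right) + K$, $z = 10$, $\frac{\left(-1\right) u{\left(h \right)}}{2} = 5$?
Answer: $-23749$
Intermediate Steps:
$u{\left(h \right)} = -10$ ($u{\left(h \right)} = \left(-2\right) 5 = -10$)
$t{\left(K \right)} = K + 2 K^{2}$ ($t{\left(K \right)} = \left(K^{2} + K^{2}\right) + K = 2 K^{2} + K = K + 2 K^{2}$)
$\left(T{\left(47 + u{\left(6 \right)} \right)} - 1598\right) + \left(-51 - 61\right) t{\left(z \right)} = \left(\left(47 - 10\right)^{2} - 1598\right) + \left(-51 - 61\right) 10 \left(1 + 2 \cdot 10\right) = \left(37^{2} - 1598\right) - 112 \cdot 10 \left(1 + 20\right) = \left(1369 - 1598\right) - 112 \cdot 10 \cdot 21 = -229 - 23520 = -23749$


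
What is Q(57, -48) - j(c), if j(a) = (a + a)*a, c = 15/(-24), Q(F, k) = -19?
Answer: -633/32 ≈ -19.781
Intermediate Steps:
c = -5/8 (c = 15*(-1/24) = -5/8 ≈ -0.62500)
j(a) = 2*a**2 (j(a) = (2*a)*a = 2*a**2)
Q(57, -48) - j(c) = -19 - 2*(-5/8)**2 = -19 - 2*25/64 = -19 - 1*25/32 = -19 - 25/32 = -633/32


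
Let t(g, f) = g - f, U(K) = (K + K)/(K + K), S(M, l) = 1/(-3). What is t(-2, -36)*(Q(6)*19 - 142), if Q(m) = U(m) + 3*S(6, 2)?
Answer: -4828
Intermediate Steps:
S(M, l) = -⅓
U(K) = 1 (U(K) = (2*K)/((2*K)) = (2*K)*(1/(2*K)) = 1)
Q(m) = 0 (Q(m) = 1 + 3*(-⅓) = 1 - 1 = 0)
t(-2, -36)*(Q(6)*19 - 142) = (-2 - 1*(-36))*(0*19 - 142) = (-2 + 36)*(0 - 142) = 34*(-142) = -4828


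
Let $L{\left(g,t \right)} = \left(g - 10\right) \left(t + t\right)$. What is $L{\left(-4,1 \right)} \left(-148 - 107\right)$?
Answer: $7140$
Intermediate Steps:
$L{\left(g,t \right)} = 2 t \left(-10 + g\right)$ ($L{\left(g,t \right)} = \left(-10 + g\right) 2 t = 2 t \left(-10 + g\right)$)
$L{\left(-4,1 \right)} \left(-148 - 107\right) = 2 \cdot 1 \left(-10 - 4\right) \left(-148 - 107\right) = 2 \cdot 1 \left(-14\right) \left(-255\right) = \left(-28\right) \left(-255\right) = 7140$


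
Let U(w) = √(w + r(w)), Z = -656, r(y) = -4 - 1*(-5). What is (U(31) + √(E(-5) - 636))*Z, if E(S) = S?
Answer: -2624*√2 - 656*I*√641 ≈ -3710.9 - 16609.0*I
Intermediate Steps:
r(y) = 1 (r(y) = -4 + 5 = 1)
U(w) = √(1 + w) (U(w) = √(w + 1) = √(1 + w))
(U(31) + √(E(-5) - 636))*Z = (√(1 + 31) + √(-5 - 636))*(-656) = (√32 + √(-641))*(-656) = (4*√2 + I*√641)*(-656) = -2624*√2 - 656*I*√641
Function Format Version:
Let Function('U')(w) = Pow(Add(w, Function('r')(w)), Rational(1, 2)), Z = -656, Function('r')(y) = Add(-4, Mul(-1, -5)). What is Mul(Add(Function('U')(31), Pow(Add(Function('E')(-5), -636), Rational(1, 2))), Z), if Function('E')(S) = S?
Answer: Add(Mul(-2624, Pow(2, Rational(1, 2))), Mul(-656, I, Pow(641, Rational(1, 2)))) ≈ Add(-3710.9, Mul(-16609., I))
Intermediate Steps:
Function('r')(y) = 1 (Function('r')(y) = Add(-4, 5) = 1)
Function('U')(w) = Pow(Add(1, w), Rational(1, 2)) (Function('U')(w) = Pow(Add(w, 1), Rational(1, 2)) = Pow(Add(1, w), Rational(1, 2)))
Mul(Add(Function('U')(31), Pow(Add(Function('E')(-5), -636), Rational(1, 2))), Z) = Mul(Add(Pow(Add(1, 31), Rational(1, 2)), Pow(Add(-5, -636), Rational(1, 2))), -656) = Mul(Add(Pow(32, Rational(1, 2)), Pow(-641, Rational(1, 2))), -656) = Mul(Add(Mul(4, Pow(2, Rational(1, 2))), Mul(I, Pow(641, Rational(1, 2)))), -656) = Add(Mul(-2624, Pow(2, Rational(1, 2))), Mul(-656, I, Pow(641, Rational(1, 2))))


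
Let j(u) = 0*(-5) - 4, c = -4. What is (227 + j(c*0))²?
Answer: 49729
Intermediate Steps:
j(u) = -4 (j(u) = 0 - 4 = -4)
(227 + j(c*0))² = (227 - 4)² = 223² = 49729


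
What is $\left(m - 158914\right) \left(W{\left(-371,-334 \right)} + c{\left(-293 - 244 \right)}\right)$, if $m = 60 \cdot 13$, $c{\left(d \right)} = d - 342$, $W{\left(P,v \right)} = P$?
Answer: $197667500$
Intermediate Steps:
$c{\left(d \right)} = -342 + d$
$m = 780$
$\left(m - 158914\right) \left(W{\left(-371,-334 \right)} + c{\left(-293 - 244 \right)}\right) = \left(780 - 158914\right) \left(-371 - 879\right) = - 158134 \left(-371 - 879\right) = \left(-158134\right) \left(-1250\right) = 197667500$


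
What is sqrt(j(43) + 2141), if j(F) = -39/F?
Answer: 2*sqrt(989258)/43 ≈ 46.261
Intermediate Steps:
sqrt(j(43) + 2141) = sqrt(-39/43 + 2141) = sqrt(92024/43) = 2*sqrt(989258)/43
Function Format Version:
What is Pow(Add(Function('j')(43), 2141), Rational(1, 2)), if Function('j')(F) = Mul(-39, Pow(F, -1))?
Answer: Mul(Rational(2, 43), Pow(989258, Rational(1, 2))) ≈ 46.261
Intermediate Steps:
Pow(Add(Function('j')(43), 2141), Rational(1, 2)) = Pow(Add(Mul(-39, Pow(43, -1)), 2141), Rational(1, 2)) = Pow(Add(Mul(-39, Rational(1, 43)), 2141), Rational(1, 2)) = Pow(Add(Rational(-39, 43), 2141), Rational(1, 2)) = Pow(Rational(92024, 43), Rational(1, 2)) = Mul(Rational(2, 43), Pow(989258, Rational(1, 2)))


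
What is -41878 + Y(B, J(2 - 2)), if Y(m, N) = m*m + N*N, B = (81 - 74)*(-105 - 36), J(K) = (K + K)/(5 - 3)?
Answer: 932291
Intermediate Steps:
J(K) = K (J(K) = (2*K)/2 = (2*K)*(½) = K)
B = -987 (B = 7*(-141) = -987)
Y(m, N) = N² + m² (Y(m, N) = m² + N² = N² + m²)
-41878 + Y(B, J(2 - 2)) = -41878 + ((2 - 2)² + (-987)²) = -41878 + (0² + 974169) = -41878 + (0 + 974169) = -41878 + 974169 = 932291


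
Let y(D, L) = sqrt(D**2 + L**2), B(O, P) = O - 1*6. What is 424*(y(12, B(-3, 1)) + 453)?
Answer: 198432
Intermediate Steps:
B(O, P) = -6 + O (B(O, P) = O - 6 = -6 + O)
424*(y(12, B(-3, 1)) + 453) = 424*(sqrt(12**2 + (-6 - 3)**2) + 453) = 424*(sqrt(144 + (-9)**2) + 453) = 424*(sqrt(144 + 81) + 453) = 424*(sqrt(225) + 453) = 424*(15 + 453) = 424*468 = 198432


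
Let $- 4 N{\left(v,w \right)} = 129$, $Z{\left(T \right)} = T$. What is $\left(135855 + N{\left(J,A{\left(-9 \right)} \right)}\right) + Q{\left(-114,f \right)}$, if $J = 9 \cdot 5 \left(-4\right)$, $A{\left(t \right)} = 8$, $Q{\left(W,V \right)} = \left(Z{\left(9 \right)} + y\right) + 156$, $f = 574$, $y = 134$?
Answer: $\frac{544487}{4} \approx 1.3612 \cdot 10^{5}$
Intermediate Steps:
$Q{\left(W,V \right)} = 299$ ($Q{\left(W,V \right)} = \left(9 + 134\right) + 156 = 143 + 156 = 299$)
$J = -180$ ($J = 45 \left(-4\right) = -180$)
$N{\left(v,w \right)} = - \frac{129}{4}$ ($N{\left(v,w \right)} = \left(- \frac{1}{4}\right) 129 = - \frac{129}{4}$)
$\left(135855 + N{\left(J,A{\left(-9 \right)} \right)}\right) + Q{\left(-114,f \right)} = \left(135855 - \frac{129}{4}\right) + 299 = \frac{543291}{4} + 299 = \frac{544487}{4}$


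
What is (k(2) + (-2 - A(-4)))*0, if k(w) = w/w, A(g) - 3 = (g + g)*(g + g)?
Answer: 0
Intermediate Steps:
A(g) = 3 + 4*g**2 (A(g) = 3 + (g + g)*(g + g) = 3 + (2*g)*(2*g) = 3 + 4*g**2)
k(w) = 1
(k(2) + (-2 - A(-4)))*0 = (1 + (-2 - (3 + 4*(-4)**2)))*0 = (1 + (-2 - (3 + 4*16)))*0 = (1 + (-2 - (3 + 64)))*0 = (1 + (-2 - 1*67))*0 = (1 + (-2 - 67))*0 = (1 - 69)*0 = -68*0 = 0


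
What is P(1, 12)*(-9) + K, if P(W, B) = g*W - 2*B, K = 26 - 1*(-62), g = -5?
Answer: 349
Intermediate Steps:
K = 88 (K = 26 + 62 = 88)
P(W, B) = -5*W - 2*B
P(1, 12)*(-9) + K = (-5*1 - 2*12)*(-9) + 88 = (-5 - 24)*(-9) + 88 = -29*(-9) + 88 = 261 + 88 = 349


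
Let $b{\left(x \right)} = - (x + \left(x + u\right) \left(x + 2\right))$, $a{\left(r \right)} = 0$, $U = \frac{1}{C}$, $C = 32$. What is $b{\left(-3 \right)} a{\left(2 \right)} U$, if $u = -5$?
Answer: $0$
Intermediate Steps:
$U = \frac{1}{32} \approx 0.03125$
$b{\left(x \right)} = - x - \left(-5 + x\right) \left(2 + x\right)$ ($b{\left(x \right)} = - (x + \left(x - 5\right) \left(x + 2\right)) = - (x + \left(-5 + x\right) \left(2 + x\right)) = - x - \left(-5 + x\right) \left(2 + x\right)$)
$b{\left(-3 \right)} a{\left(2 \right)} U = \left(10 - \left(-3\right)^{2} + 2 \left(-3\right)\right) 0 \cdot \frac{1}{32} = \left(10 - 9 - 6\right) 0 \cdot \frac{1}{32} = \left(-5\right) 0 \cdot \frac{1}{32} = 0 \cdot \frac{1}{32} = 0$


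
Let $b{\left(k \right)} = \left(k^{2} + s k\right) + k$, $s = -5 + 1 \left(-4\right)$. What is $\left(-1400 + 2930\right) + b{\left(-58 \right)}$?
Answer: $5358$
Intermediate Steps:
$s = -9$ ($s = -5 - 4 = -9$)
$b{\left(k \right)} = k^{2} - 8 k$ ($b{\left(k \right)} = \left(k^{2} - 9 k\right) + k = k^{2} - 8 k$)
$\left(-1400 + 2930\right) + b{\left(-58 \right)} = \left(-1400 + 2930\right) - 58 \left(-8 - 58\right) = 1530 - -3828 = 1530 + 3828 = 5358$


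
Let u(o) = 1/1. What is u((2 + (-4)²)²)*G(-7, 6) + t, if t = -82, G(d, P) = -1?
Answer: -83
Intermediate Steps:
u(o) = 1
u((2 + (-4)²)²)*G(-7, 6) + t = 1*(-1) - 82 = -1 - 82 = -83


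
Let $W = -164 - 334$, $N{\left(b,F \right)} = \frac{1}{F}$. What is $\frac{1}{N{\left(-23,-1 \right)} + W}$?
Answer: $- \frac{1}{499} \approx -0.002004$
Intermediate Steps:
$W = -498$
$\frac{1}{N{\left(-23,-1 \right)} + W} = \frac{1}{\frac{1}{-1} - 498} = \frac{1}{-1 - 498} = \frac{1}{-499} = - \frac{1}{499}$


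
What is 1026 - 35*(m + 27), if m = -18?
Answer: 711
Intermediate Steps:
1026 - 35*(m + 27) = 1026 - 35*(-18 + 27) = 1026 - 35*9 = 1026 - 1*315 = 1026 - 315 = 711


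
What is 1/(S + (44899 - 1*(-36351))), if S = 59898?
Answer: 1/141148 ≈ 7.0848e-6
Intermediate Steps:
1/(S + (44899 - 1*(-36351))) = 1/(59898 + (44899 - 1*(-36351))) = 1/(59898 + (44899 + 36351)) = 1/(59898 + 81250) = 1/141148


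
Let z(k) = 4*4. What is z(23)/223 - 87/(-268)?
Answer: 23689/59764 ≈ 0.39638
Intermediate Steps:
z(k) = 16
z(23)/223 - 87/(-268) = 16/223 - 87/(-268) = 16*(1/223) - 87*(-1/268) = 16/223 + 87/268 = 23689/59764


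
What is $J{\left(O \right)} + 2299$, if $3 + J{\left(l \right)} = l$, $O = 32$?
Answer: $2328$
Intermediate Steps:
$J{\left(l \right)} = -3 + l$
$J{\left(O \right)} + 2299 = \left(-3 + 32\right) + 2299 = 29 + 2299 = 2328$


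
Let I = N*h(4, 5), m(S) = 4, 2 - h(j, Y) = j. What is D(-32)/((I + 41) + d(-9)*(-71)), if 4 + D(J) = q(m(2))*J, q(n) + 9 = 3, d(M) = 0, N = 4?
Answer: 188/33 ≈ 5.6970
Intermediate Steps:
h(j, Y) = 2 - j
q(n) = -6 (q(n) = -9 + 3 = -6)
D(J) = -4 - 6*J
I = -8 (I = 4*(2 - 1*4) = 4*(2 - 4) = 4*(-2) = -8)
D(-32)/((I + 41) + d(-9)*(-71)) = (-4 - 6*(-32))/((-8 + 41) + 0*(-71)) = (-4 + 192)/(33 + 0) = 188/33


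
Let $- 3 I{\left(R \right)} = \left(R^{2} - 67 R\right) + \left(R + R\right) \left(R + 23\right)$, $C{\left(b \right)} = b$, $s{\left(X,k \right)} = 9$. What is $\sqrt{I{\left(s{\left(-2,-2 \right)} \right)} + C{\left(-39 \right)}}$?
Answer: $i \sqrt{57} \approx 7.5498 i$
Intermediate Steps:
$I{\left(R \right)} = - \frac{R^{2}}{3} + \frac{67 R}{3} - \frac{2 R \left(23 + R\right)}{3}$ ($I{\left(R \right)} = - \frac{\left(R^{2} - 67 R\right) + \left(R + R\right) \left(R + 23\right)}{3} = - \frac{\left(R^{2} - 67 R\right) + 2 R \left(23 + R\right)}{3} = - \frac{R^{2} - 67 R + 2 R \left(23 + R\right)}{3} = - \frac{R^{2}}{3} + \frac{67 R}{3} - \frac{2 R \left(23 + R\right)}{3}$)
$\sqrt{I{\left(s{\left(-2,-2 \right)} \right)} + C{\left(-39 \right)}} = \sqrt{9 \left(7 - 9\right) - 39} = \sqrt{9 \left(-2\right) - 39} = \sqrt{-18 - 39} = \sqrt{-57} = i \sqrt{57}$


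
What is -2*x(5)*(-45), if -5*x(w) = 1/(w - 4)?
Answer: -18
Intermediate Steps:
x(w) = -1/(5*(-4 + w)) (x(w) = -1/(5*(w - 4)) = -1/(5*(-4 + w)))
-2*x(5)*(-45) = -(-2)/(-20 + 5*5)*(-45) = -(-2)/(-20 + 25)*(-45) = -(-2)/5*(-45) = -2*(-⅕)*(-45) = (⅖)*(-45) = -18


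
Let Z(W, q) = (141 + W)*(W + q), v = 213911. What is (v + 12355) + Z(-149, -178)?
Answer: 228882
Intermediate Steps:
(v + 12355) + Z(-149, -178) = (213911 + 12355) + ((-149)**2 + 141*(-149) + 141*(-178) - 149*(-178)) = 226266 + (22201 - 21009 - 25098 + 26522) = 226266 + 2616 = 228882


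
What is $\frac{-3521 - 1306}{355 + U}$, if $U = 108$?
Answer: $- \frac{4827}{463} \approx -10.425$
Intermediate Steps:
$\frac{-3521 - 1306}{355 + U} = \frac{-3521 - 1306}{355 + 108} = - \frac{4827}{463}$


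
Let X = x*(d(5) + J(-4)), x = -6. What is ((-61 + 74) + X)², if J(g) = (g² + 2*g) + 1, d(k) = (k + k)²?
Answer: 410881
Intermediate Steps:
d(k) = 4*k² (d(k) = (2*k)² = 4*k²)
J(g) = 1 + g² + 2*g
X = -654 (X = -6*(4*5² + (1 + (-4)² + 2*(-4))) = -6*(4*25 + (1 + 16 - 8)) = -6*(100 + 9) = -6*109 = -654)
((-61 + 74) + X)² = ((-61 + 74) - 654)² = (13 - 654)² = (-641)² = 410881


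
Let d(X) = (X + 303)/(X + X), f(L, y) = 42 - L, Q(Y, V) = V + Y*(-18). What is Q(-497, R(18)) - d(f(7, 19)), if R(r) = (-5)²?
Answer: 313816/35 ≈ 8966.2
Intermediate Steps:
R(r) = 25
Q(Y, V) = V - 18*Y
d(X) = (303 + X)/(2*X) (d(X) = (303 + X)/((2*X)) = (303 + X)*(1/(2*X)) = (303 + X)/(2*X))
Q(-497, R(18)) - d(f(7, 19)) = (25 - 18*(-497)) - (303 + (42 - 1*7))/(2*(42 - 1*7)) = (25 + 8946) - (303 + (42 - 7))/(2*(42 - 7)) = 8971 - (303 + 35)/(2*35) = 8971 - 338/(2*35) = 8971 - 1*169/35 = 8971 - 169/35 = 313816/35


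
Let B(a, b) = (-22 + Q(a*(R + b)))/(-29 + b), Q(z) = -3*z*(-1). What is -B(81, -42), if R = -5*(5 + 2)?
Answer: -18733/71 ≈ -263.85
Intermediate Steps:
R = -35 (R = -5*7 = -35)
Q(z) = 3*z
B(a, b) = (-22 + 3*a*(-35 + b))/(-29 + b) (B(a, b) = (-22 + 3*(a*(-35 + b)))/(-29 + b) = (-22 + 3*a*(-35 + b))/(-29 + b))
-B(81, -42) = -(-22 + 3*81*(-35 - 42))/(-29 - 42) = -(-22 + 3*81*(-77))/(-71) = -(-1)*(-22 - 18711)/71 = -(-1)*(-18733)/71 = -1*18733/71 = -18733/71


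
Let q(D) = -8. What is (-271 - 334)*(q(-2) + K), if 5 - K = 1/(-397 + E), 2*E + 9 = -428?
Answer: 2233055/1231 ≈ 1814.0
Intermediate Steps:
E = -437/2 (E = -9/2 + (½)*(-428) = -9/2 - 214 = -437/2 ≈ -218.50)
K = 6157/1231 (K = 5 - 1/(-397 - 437/2) = 5 - 1/(-1231/2) = 5 - 1*(-2/1231) = 5 + 2/1231 = 6157/1231 ≈ 5.0016)
(-271 - 334)*(q(-2) + K) = (-271 - 334)*(-8 + 6157/1231) = -605*(-3691/1231) = 2233055/1231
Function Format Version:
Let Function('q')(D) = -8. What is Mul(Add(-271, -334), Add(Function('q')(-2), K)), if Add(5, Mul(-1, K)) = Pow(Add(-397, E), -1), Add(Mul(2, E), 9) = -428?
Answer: Rational(2233055, 1231) ≈ 1814.0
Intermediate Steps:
E = Rational(-437, 2) (E = Add(Rational(-9, 2), Mul(Rational(1, 2), -428)) = Add(Rational(-9, 2), -214) = Rational(-437, 2) ≈ -218.50)
K = Rational(6157, 1231) (K = Add(5, Mul(-1, Pow(Add(-397, Rational(-437, 2)), -1))) = Add(5, Mul(-1, Pow(Rational(-1231, 2), -1))) = Add(5, Mul(-1, Rational(-2, 1231))) = Add(5, Rational(2, 1231)) = Rational(6157, 1231) ≈ 5.0016)
Mul(Add(-271, -334), Add(Function('q')(-2), K)) = Mul(Add(-271, -334), Add(-8, Rational(6157, 1231))) = Mul(-605, Rational(-3691, 1231)) = Rational(2233055, 1231)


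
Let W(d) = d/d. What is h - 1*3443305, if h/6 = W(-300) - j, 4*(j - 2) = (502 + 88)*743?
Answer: -4100866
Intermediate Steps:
W(d) = 1
j = 219189/2 (j = 2 + ((502 + 88)*743)/4 = 2 + (590*743)/4 = 2 + (¼)*438370 = 2 + 219185/2 = 219189/2 ≈ 1.0959e+5)
h = -657561 (h = 6*(1 - 1*219189/2) = 6*(1 - 219189/2) = 6*(-219187/2) = -657561)
h - 1*3443305 = -657561 - 1*3443305 = -657561 - 3443305 = -4100866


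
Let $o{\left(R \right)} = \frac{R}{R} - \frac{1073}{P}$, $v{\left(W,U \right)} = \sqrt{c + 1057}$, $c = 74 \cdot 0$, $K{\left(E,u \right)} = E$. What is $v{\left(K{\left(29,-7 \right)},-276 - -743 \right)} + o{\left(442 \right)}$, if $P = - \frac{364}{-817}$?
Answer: $- \frac{876277}{364} + \sqrt{1057} \approx -2374.8$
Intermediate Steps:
$P = \frac{364}{817}$ ($P = \left(-364\right) \left(- \frac{1}{817}\right) = \frac{364}{817} \approx 0.44553$)
$c = 0$
$v{\left(W,U \right)} = \sqrt{1057}$ ($v{\left(W,U \right)} = \sqrt{0 + 1057} = \sqrt{1057}$)
$o{\left(R \right)} = - \frac{876277}{364}$ ($o{\left(R \right)} = \frac{R}{R} - \frac{1073}{\frac{364}{817}} = 1 - \frac{876641}{364} = - \frac{876277}{364}$)
$v{\left(K{\left(29,-7 \right)},-276 - -743 \right)} + o{\left(442 \right)} = \sqrt{1057} - \frac{876277}{364} = - \frac{876277}{364} + \sqrt{1057}$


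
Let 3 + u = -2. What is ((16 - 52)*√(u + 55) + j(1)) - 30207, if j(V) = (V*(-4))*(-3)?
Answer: -30195 - 180*√2 ≈ -30450.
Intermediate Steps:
u = -5 (u = -3 - 2 = -5)
j(V) = 12*V (j(V) = -4*V*(-3) = 12*V)
((16 - 52)*√(u + 55) + j(1)) - 30207 = ((16 - 52)*√(-5 + 55) + 12*1) - 30207 = (-180*√2 + 12) - 30207 = (12 - 180*√2) - 30207 = -30195 - 180*√2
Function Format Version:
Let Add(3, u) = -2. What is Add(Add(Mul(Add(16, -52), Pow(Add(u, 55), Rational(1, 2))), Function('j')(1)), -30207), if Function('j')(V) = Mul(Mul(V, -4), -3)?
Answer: Add(-30195, Mul(-180, Pow(2, Rational(1, 2)))) ≈ -30450.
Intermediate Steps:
u = -5 (u = Add(-3, -2) = -5)
Function('j')(V) = Mul(12, V) (Function('j')(V) = Mul(Mul(-4, V), -3) = Mul(12, V))
Add(Add(Mul(Add(16, -52), Pow(Add(u, 55), Rational(1, 2))), Function('j')(1)), -30207) = Add(Add(Mul(Add(16, -52), Pow(Add(-5, 55), Rational(1, 2))), Mul(12, 1)), -30207) = Add(Add(Mul(-36, Pow(50, Rational(1, 2))), 12), -30207) = Add(Add(Mul(-36, Mul(5, Pow(2, Rational(1, 2)))), 12), -30207) = Add(Add(Mul(-180, Pow(2, Rational(1, 2))), 12), -30207) = Add(Add(12, Mul(-180, Pow(2, Rational(1, 2)))), -30207) = Add(-30195, Mul(-180, Pow(2, Rational(1, 2))))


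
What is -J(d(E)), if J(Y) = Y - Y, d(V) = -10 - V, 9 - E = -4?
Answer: 0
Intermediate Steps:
E = 13 (E = 9 - 1*(-4) = 9 + 4 = 13)
J(Y) = 0
-J(d(E)) = -1*0 = 0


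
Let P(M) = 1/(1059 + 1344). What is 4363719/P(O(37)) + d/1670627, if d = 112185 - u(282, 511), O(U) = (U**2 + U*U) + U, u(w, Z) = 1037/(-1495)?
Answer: 26189742961629192917/2497587365 ≈ 1.0486e+10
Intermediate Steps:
u(w, Z) = -1037/1495 (u(w, Z) = 1037*(-1/1495) = -1037/1495)
O(U) = U + 2*U**2 (O(U) = (U**2 + U**2) + U = 2*U**2 + U = U + 2*U**2)
P(M) = 1/2403
d = 167717612/1495 (d = 112185 - 1*(-1037/1495) = 112185 + 1037/1495 = 167717612/1495 ≈ 1.1219e+5)
4363719/P(O(37)) + d/1670627 = 4363719/(1/2403) + (167717612/1495)/1670627 = 4363719*2403 + (167717612/1495)*(1/1670627) = 10486016757 + 167717612/2497587365 = 26189742961629192917/2497587365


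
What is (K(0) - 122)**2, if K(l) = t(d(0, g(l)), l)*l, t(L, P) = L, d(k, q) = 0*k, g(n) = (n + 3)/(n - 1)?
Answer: 14884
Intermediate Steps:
g(n) = (3 + n)/(-1 + n)
d(k, q) = 0
K(l) = 0 (K(l) = 0*l = 0)
(K(0) - 122)**2 = (0 - 122)**2 = (-122)**2 = 14884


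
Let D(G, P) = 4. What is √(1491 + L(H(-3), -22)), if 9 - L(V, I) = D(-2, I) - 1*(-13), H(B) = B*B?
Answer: √1483 ≈ 38.510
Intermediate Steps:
H(B) = B²
L(V, I) = -8 (L(V, I) = 9 - (4 - 1*(-13)) = 9 - (4 + 13) = 9 - 1*17 = 9 - 17 = -8)
√(1491 + L(H(-3), -22)) = √(1491 - 8) = √1483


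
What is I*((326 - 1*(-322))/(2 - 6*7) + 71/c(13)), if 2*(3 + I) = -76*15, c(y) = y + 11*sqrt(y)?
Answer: 1738673/180 - 149171*sqrt(13)/468 ≈ 8510.1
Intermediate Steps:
I = -573 (I = -3 + (-76*15)/2 = -3 + (1/2)*(-1140) = -3 - 570 = -573)
I*((326 - 1*(-322))/(2 - 6*7) + 71/c(13)) = -573*((326 - 1*(-322))/(2 - 6*7) + 71/(13 + 11*sqrt(13))) = -573*((326 + 322)/(2 - 42) + 71/(13 + 11*sqrt(13))) = -573*(648/(-40) + 71/(13 + 11*sqrt(13))) = -573*(648*(-1/40) + 71/(13 + 11*sqrt(13))) = -573*(-81/5 + 71/(13 + 11*sqrt(13))) = 46413/5 - 40683/(13 + 11*sqrt(13))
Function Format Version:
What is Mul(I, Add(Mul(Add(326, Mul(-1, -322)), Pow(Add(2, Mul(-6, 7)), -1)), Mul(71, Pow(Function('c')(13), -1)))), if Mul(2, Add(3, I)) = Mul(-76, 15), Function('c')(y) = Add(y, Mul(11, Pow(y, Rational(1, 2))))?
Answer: Add(Rational(1738673, 180), Mul(Rational(-149171, 468), Pow(13, Rational(1, 2)))) ≈ 8510.1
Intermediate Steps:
I = -573 (I = Add(-3, Mul(Rational(1, 2), Mul(-76, 15))) = Add(-3, Mul(Rational(1, 2), -1140)) = Add(-3, -570) = -573)
Mul(I, Add(Mul(Add(326, Mul(-1, -322)), Pow(Add(2, Mul(-6, 7)), -1)), Mul(71, Pow(Function('c')(13), -1)))) = Mul(-573, Add(Mul(Add(326, Mul(-1, -322)), Pow(Add(2, Mul(-6, 7)), -1)), Mul(71, Pow(Add(13, Mul(11, Pow(13, Rational(1, 2)))), -1)))) = Mul(-573, Add(Mul(Add(326, 322), Pow(Add(2, -42), -1)), Mul(71, Pow(Add(13, Mul(11, Pow(13, Rational(1, 2)))), -1)))) = Mul(-573, Add(Mul(648, Pow(-40, -1)), Mul(71, Pow(Add(13, Mul(11, Pow(13, Rational(1, 2)))), -1)))) = Mul(-573, Add(Mul(648, Rational(-1, 40)), Mul(71, Pow(Add(13, Mul(11, Pow(13, Rational(1, 2)))), -1)))) = Mul(-573, Add(Rational(-81, 5), Mul(71, Pow(Add(13, Mul(11, Pow(13, Rational(1, 2)))), -1)))) = Add(Rational(46413, 5), Mul(-40683, Pow(Add(13, Mul(11, Pow(13, Rational(1, 2)))), -1)))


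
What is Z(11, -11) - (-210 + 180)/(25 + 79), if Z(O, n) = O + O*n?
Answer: -5705/52 ≈ -109.71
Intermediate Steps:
Z(11, -11) - (-210 + 180)/(25 + 79) = 11*(1 - 11) - (-210 + 180)/(25 + 79) = 11*(-10) - (-30)/104 = -110 - (-30)/104 = -110 - 1*(-15/52) = -110 + 15/52 = -5705/52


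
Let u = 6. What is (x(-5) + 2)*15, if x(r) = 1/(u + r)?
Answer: 45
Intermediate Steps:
x(r) = 1/(6 + r)
(x(-5) + 2)*15 = (1/(6 - 5) + 2)*15 = (1/1 + 2)*15 = (1 + 2)*15 = 3*15 = 45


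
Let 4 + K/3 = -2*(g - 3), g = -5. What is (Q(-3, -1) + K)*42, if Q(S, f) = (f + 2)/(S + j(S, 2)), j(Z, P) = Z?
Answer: 1505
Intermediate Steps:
K = 36 (K = -12 + 3*(-2*(-5 - 3)) = -12 + 3*(-2*(-8)) = -12 + 3*16 = -12 + 48 = 36)
Q(S, f) = (2 + f)/(2*S) (Q(S, f) = (f + 2)/(S + S) = (2 + f)/((2*S)) = (2 + f)*(1/(2*S)) = (2 + f)/(2*S))
(Q(-3, -1) + K)*42 = ((½)*(2 - 1)/(-3) + 36)*42 = ((½)*(-⅓)*1 + 36)*42 = (-⅙ + 36)*42 = (215/6)*42 = 1505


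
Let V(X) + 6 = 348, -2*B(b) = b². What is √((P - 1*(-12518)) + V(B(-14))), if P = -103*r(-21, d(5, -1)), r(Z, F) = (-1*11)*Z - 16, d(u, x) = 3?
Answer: I*√9285 ≈ 96.359*I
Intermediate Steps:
r(Z, F) = -16 - 11*Z (r(Z, F) = -11*Z - 16 = -16 - 11*Z)
B(b) = -b²/2
V(X) = 342 (V(X) = -6 + 348 = 342)
P = -22145 (P = -103*(-16 - 11*(-21)) = -103*(-16 + 231) = -103*215 = -22145)
√((P - 1*(-12518)) + V(B(-14))) = √((-22145 - 1*(-12518)) + 342) = √((-22145 + 12518) + 342) = √(-9627 + 342) = √(-9285) = I*√9285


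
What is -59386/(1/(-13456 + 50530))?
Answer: -2201676564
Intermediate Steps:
-59386/(1/(-13456 + 50530)) = -59386/(1/37074) = -59386/1/37074 = -59386*37074 = -1*2201676564 = -2201676564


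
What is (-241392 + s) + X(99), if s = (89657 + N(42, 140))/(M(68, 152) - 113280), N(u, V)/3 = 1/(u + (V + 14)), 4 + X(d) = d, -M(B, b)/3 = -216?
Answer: -5326859258759/22075872 ≈ -2.4130e+5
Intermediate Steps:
M(B, b) = 648 (M(B, b) = -3*(-216) = 648)
X(d) = -4 + d
N(u, V) = 3/(14 + V + u) (N(u, V) = 3/(u + (V + 14)) = 3/(u + (14 + V)) = 3/(14 + V + u))
s = -17572775/22075872 (s = (89657 + 3/(14 + 140 + 42))/(648 - 113280) = (89657 + 3/196)/(-112632) = (89657 + 3*(1/196))*(-1/112632) = (89657 + 3/196)*(-1/112632) = (17572775/196)*(-1/112632) = -17572775/22075872 ≈ -0.79602)
(-241392 + s) + X(99) = (-241392 - 17572775/22075872) + (-4 + 99) = -5328956466599/22075872 + 95 = -5326859258759/22075872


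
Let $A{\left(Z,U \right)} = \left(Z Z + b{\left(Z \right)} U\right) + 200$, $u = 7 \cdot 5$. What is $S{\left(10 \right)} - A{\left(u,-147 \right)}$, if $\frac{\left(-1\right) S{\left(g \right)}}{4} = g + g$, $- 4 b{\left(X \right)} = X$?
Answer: $- \frac{11165}{4} \approx -2791.3$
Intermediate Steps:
$b{\left(X \right)} = - \frac{X}{4}$
$u = 35$
$S{\left(g \right)} = - 8 g$ ($S{\left(g \right)} = - 4 \left(g + g\right) = - 4 \cdot 2 g = - 8 g$)
$A{\left(Z,U \right)} = 200 + Z^{2} - \frac{U Z}{4}$ ($A{\left(Z,U \right)} = \left(Z Z + - \frac{Z}{4} U\right) + 200 = \left(Z^{2} - \frac{U Z}{4}\right) + 200 = 200 + Z^{2} - \frac{U Z}{4}$)
$S{\left(10 \right)} - A{\left(u,-147 \right)} = \left(-8\right) 10 - \left(200 + 35^{2} - \left(- \frac{147}{4}\right) 35\right) = -80 - \left(200 + 1225 + \frac{5145}{4}\right) = -80 - \frac{10845}{4} = - \frac{11165}{4}$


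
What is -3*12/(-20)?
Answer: 9/5 ≈ 1.8000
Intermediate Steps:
-3*12/(-20) = -36*(-1/20) = 9/5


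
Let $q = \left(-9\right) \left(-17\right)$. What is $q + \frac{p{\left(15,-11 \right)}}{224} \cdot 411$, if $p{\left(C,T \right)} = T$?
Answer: $\frac{29751}{224} \approx 132.82$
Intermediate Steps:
$q = 153$
$q + \frac{p{\left(15,-11 \right)}}{224} \cdot 411 = 153 + - \frac{11}{224} \cdot 411 = 153 + \left(-11\right) \frac{1}{224} \cdot 411 = 153 - \frac{4521}{224} = \frac{29751}{224}$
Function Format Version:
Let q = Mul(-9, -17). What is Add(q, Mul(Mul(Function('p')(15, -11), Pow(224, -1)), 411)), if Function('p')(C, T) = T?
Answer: Rational(29751, 224) ≈ 132.82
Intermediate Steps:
q = 153
Add(q, Mul(Mul(Function('p')(15, -11), Pow(224, -1)), 411)) = Add(153, Mul(Mul(-11, Pow(224, -1)), 411)) = Add(153, Mul(Mul(-11, Rational(1, 224)), 411)) = Add(153, Mul(Rational(-11, 224), 411)) = Add(153, Rational(-4521, 224)) = Rational(29751, 224)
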